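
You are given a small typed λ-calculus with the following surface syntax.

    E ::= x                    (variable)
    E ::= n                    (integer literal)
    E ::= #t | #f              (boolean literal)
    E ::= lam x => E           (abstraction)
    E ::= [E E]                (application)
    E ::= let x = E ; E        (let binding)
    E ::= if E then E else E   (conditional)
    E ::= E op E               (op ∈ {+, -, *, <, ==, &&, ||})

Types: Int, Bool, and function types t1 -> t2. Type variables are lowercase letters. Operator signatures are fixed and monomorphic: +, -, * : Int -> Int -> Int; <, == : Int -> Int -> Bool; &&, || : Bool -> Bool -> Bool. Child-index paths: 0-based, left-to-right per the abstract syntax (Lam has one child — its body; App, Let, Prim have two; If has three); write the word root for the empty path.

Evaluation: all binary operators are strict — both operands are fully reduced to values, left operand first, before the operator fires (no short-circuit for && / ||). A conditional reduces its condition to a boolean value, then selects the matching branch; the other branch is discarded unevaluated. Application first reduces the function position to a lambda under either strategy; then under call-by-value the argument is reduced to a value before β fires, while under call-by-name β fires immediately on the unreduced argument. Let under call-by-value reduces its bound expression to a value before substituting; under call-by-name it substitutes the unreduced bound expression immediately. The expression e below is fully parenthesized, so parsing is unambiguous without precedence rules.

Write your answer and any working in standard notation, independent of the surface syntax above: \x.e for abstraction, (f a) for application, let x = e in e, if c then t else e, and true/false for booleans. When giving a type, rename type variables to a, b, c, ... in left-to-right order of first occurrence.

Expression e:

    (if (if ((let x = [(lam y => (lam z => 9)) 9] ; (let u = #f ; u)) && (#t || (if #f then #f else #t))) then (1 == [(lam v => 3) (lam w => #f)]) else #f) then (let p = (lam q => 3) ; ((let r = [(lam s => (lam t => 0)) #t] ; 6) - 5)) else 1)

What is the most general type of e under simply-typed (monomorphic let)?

Derivation:
\z._ : b -> Int
\y._ : a -> b -> Int
  unify a -> b -> Int ~ Int -> c
  unify a ~ Int
  unify b -> Int ~ c
_ _ : b -> Int
let x : b -> Int
let u : Bool
u : Bool
  unify Bool ~ Bool
  unify Bool ~ Bool
  unify Bool ~ Bool
  unify Bool ~ Bool
  unify Bool ~ Bool
  unify Bool ~ Bool
  unify Bool ~ Bool
  unify Int ~ Int
\v._ : d -> Int
\w._ : e -> Bool
  unify d -> Int ~ (e -> Bool) -> f
  unify d ~ e -> Bool
  unify Int ~ f
_ _ : Int
  unify Int ~ Int
  unify Bool ~ Bool
  unify Bool ~ Bool
\q._ : g -> Int
let p : g -> Int
\t._ : i -> Int
\s._ : h -> i -> Int
  unify h -> i -> Int ~ Bool -> j
  unify h ~ Bool
  unify i -> Int ~ j
_ _ : i -> Int
let r : i -> Int
  unify Int ~ Int
  unify Int ~ Int
  unify Int ~ Int

Answer: Int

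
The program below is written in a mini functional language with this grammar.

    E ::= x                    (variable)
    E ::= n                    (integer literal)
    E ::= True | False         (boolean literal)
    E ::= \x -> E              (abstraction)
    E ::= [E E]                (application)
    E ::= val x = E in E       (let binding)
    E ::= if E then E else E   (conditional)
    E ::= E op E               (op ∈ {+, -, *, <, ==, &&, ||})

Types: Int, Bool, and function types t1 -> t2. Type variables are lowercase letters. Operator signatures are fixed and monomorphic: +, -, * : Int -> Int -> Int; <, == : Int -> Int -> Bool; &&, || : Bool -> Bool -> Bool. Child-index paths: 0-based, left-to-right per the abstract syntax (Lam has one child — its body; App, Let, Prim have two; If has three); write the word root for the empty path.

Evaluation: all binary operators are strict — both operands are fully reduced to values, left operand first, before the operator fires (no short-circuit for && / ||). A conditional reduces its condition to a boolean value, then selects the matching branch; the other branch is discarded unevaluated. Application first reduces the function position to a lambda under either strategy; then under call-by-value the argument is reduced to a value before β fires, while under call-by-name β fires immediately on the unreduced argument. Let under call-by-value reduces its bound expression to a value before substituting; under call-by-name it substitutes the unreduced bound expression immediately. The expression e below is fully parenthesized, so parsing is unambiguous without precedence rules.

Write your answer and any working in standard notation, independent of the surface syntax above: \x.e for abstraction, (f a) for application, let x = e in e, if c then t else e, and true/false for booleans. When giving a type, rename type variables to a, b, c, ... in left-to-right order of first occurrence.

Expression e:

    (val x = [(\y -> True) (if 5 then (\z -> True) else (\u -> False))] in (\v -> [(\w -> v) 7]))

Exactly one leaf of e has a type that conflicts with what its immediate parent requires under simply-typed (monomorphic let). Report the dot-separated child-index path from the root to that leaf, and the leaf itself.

Answer: 0.1.0 : 5

Trace:
\y._ : a -> Bool
  unify Int ~ Bool
  FAIL: mismatch Int ~ Bool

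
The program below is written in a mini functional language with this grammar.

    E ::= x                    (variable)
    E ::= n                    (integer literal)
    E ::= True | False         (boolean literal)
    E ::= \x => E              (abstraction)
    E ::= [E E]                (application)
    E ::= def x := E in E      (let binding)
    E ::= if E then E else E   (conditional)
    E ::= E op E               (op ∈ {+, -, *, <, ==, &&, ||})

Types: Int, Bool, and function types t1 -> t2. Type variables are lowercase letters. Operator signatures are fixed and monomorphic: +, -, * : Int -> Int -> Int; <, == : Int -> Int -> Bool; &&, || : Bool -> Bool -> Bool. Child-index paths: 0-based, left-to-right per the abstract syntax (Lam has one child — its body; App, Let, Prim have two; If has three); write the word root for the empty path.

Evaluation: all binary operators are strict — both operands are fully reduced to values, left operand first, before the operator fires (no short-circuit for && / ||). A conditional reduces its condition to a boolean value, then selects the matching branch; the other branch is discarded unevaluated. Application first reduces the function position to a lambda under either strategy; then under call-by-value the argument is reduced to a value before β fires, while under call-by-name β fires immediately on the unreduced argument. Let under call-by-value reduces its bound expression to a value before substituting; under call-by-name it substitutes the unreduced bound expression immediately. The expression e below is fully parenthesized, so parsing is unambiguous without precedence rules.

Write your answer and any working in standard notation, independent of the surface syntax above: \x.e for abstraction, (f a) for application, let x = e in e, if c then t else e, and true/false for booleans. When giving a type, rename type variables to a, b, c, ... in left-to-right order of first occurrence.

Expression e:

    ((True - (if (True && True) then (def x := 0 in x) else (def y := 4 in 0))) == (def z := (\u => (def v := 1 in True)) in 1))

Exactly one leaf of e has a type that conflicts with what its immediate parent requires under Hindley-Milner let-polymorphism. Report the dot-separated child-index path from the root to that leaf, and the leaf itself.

Trace:
  unify Bool ~ Int
  FAIL: mismatch Bool ~ Int

Answer: 0.0 : true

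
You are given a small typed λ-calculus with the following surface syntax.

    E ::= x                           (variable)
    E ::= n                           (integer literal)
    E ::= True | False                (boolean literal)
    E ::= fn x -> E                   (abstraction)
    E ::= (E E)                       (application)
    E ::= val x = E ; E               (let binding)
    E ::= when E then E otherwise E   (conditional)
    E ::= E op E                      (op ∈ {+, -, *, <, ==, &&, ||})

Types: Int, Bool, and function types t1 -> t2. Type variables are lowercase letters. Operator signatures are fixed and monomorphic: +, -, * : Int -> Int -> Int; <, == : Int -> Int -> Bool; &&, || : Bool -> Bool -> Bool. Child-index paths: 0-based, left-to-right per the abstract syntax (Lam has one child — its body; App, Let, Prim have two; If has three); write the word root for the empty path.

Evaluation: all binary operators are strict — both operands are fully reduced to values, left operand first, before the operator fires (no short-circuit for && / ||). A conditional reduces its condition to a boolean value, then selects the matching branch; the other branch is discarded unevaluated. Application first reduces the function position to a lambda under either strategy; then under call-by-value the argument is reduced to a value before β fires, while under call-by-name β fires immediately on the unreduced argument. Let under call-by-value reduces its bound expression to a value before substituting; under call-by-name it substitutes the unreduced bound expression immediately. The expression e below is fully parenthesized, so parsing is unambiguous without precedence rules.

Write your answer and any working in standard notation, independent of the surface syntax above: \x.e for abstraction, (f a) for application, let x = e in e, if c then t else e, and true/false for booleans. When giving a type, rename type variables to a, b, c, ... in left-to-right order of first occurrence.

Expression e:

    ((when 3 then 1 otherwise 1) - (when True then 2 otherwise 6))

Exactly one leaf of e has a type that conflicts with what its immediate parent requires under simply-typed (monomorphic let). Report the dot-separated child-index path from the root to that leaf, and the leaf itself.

Answer: 0.0 : 3

Working:
  unify Int ~ Bool
  FAIL: mismatch Int ~ Bool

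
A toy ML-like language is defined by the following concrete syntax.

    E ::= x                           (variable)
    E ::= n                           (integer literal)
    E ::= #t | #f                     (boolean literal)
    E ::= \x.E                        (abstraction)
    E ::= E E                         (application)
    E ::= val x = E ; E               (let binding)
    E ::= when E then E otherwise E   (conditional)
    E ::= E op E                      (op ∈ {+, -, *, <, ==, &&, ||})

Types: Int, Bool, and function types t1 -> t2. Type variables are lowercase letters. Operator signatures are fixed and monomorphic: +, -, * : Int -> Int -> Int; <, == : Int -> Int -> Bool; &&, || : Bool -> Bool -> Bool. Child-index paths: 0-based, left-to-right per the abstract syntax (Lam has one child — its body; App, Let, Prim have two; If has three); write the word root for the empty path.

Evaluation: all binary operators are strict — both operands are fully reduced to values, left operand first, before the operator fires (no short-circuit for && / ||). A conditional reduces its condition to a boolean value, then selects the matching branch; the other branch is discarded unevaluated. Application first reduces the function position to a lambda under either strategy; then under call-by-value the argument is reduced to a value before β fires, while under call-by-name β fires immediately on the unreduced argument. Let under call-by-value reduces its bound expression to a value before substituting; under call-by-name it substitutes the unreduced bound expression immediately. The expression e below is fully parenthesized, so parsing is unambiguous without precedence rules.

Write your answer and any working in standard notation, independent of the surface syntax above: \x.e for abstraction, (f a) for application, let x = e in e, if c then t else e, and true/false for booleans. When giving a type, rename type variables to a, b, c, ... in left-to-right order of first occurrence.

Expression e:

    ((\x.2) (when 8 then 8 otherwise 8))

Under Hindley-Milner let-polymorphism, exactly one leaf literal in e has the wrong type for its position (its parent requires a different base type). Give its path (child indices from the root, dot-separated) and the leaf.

Answer: 1.0 : 8

Trace:
\x._ : a -> Int
  unify Int ~ Bool
  FAIL: mismatch Int ~ Bool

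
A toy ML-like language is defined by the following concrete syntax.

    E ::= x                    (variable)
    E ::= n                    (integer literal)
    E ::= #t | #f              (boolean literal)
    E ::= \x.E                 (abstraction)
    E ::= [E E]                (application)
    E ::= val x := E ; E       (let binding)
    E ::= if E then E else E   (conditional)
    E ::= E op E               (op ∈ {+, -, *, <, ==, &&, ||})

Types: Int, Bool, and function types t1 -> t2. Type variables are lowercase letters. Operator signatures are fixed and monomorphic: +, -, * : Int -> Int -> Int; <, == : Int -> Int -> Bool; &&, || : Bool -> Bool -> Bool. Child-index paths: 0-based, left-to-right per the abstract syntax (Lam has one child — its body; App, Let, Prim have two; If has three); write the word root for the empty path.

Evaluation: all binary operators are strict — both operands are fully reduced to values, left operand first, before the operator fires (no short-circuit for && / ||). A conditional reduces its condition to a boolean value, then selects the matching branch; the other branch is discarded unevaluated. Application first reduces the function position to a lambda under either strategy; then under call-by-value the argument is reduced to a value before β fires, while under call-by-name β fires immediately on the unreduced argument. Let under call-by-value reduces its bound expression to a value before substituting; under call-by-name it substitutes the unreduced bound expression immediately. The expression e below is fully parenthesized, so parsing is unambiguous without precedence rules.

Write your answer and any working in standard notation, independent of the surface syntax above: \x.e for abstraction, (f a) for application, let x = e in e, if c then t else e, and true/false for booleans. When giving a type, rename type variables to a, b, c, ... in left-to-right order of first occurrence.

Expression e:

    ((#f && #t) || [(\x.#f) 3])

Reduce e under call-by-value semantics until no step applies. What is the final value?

Answer: false

Derivation:
step 0: ((false && true) || ((\x.false) 3))
step 1: [delta@0] (false || ((\x.false) 3))
step 2: [beta@1] (false || false)
step 3: [delta@root] false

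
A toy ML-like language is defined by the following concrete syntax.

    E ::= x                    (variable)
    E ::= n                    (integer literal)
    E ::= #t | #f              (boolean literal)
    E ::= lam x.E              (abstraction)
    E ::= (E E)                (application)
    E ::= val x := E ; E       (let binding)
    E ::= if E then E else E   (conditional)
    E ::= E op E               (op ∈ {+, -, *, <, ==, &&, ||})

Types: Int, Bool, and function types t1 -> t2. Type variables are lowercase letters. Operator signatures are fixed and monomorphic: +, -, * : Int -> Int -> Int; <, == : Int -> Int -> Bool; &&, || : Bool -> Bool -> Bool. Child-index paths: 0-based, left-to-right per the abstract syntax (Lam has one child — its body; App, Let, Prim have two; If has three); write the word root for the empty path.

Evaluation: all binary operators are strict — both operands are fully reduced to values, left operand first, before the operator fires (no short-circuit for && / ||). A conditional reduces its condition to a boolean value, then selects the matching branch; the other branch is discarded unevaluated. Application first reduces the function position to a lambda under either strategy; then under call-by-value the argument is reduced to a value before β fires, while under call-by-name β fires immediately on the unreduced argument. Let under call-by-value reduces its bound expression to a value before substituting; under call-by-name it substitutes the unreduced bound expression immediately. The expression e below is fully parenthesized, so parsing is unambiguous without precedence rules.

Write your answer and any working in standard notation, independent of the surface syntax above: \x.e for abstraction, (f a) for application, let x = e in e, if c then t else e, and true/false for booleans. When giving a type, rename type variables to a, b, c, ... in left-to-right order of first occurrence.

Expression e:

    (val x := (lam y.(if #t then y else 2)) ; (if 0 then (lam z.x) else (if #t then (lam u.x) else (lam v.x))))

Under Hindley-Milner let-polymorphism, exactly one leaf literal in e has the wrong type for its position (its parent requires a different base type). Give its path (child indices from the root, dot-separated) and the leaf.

Derivation:
  unify Bool ~ Bool
y : a
  unify a ~ Int
\y._ : Int -> Int
let x : Int -> Int
  unify Int ~ Bool
  FAIL: mismatch Int ~ Bool

Answer: 1.0 : 0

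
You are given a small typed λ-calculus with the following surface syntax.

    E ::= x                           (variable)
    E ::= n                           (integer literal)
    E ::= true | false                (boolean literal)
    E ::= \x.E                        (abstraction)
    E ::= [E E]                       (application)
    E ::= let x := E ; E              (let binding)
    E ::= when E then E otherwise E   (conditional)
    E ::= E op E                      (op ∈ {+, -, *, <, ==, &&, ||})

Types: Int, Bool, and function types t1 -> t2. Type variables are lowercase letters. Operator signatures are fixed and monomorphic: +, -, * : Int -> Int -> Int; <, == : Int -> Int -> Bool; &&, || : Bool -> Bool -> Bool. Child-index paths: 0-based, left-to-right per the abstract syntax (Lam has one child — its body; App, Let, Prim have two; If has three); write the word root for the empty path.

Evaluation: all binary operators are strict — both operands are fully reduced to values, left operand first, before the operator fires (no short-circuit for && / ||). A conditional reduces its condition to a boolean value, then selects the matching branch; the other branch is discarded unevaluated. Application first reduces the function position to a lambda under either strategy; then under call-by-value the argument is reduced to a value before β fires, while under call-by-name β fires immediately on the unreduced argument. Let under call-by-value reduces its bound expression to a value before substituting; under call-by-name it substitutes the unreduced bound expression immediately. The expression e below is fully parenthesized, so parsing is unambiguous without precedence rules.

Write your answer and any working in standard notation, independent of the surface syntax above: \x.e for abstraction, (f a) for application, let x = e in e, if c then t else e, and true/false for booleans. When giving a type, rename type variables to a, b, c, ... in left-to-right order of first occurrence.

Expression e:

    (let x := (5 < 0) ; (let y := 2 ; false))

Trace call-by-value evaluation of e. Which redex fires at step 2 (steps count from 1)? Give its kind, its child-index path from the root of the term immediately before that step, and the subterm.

Answer: let at root : (let x = false in (let y = 2 in false))

Working:
step 0: (let x = (5 < 0) in (let y = 2 in false))
step 1: [delta@0] (let x = false in (let y = 2 in false))
step 2: [let@root] (let y = 2 in false)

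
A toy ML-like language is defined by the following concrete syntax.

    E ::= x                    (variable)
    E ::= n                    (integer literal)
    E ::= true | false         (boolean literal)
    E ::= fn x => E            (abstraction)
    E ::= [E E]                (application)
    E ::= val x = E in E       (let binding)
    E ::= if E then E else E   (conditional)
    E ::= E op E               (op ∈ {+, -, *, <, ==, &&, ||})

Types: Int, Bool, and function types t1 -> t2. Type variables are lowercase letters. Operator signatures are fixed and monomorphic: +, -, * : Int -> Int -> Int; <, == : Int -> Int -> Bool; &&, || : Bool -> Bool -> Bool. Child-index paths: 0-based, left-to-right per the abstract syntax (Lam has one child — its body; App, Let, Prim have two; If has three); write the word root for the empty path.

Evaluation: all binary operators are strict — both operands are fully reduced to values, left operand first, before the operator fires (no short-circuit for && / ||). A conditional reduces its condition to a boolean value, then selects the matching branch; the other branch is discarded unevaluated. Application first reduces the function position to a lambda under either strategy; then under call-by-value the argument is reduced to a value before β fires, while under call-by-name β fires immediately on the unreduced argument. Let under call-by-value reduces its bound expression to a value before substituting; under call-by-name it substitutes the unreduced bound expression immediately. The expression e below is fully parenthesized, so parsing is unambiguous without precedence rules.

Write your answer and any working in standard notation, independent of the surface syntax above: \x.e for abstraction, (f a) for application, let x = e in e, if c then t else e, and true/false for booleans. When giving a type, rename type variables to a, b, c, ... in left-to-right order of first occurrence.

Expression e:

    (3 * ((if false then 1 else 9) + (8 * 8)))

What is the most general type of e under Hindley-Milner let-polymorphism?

Derivation:
  unify Int ~ Int
  unify Bool ~ Bool
  unify Int ~ Int
  unify Int ~ Int
  unify Int ~ Int
  unify Int ~ Int
  unify Int ~ Int
  unify Int ~ Int

Answer: Int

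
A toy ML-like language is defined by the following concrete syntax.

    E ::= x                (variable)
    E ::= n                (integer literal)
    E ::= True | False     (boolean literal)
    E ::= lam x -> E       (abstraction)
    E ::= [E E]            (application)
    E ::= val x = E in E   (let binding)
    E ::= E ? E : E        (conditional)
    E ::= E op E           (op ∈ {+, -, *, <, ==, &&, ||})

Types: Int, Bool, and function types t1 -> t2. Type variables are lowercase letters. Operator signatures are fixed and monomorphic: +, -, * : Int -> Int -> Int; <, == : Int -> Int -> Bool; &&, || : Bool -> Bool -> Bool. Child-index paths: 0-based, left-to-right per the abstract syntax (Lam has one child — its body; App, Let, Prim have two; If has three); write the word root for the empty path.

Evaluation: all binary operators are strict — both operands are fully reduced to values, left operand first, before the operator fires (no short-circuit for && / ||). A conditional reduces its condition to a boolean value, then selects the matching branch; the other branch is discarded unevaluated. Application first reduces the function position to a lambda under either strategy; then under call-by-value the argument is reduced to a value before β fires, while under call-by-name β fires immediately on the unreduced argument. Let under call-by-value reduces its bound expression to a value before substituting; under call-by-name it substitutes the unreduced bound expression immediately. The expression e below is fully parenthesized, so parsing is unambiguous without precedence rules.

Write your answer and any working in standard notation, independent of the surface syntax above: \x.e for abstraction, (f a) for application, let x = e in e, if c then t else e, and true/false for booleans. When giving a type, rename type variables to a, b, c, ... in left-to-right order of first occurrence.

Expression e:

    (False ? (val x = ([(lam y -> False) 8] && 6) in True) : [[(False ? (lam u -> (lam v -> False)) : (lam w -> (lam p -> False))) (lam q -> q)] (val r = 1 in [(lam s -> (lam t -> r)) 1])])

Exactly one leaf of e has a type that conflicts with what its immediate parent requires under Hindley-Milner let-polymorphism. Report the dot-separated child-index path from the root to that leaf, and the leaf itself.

Answer: 1.0.1 : 6

Working:
  unify Bool ~ Bool
\y._ : a -> Bool
  unify a -> Bool ~ Int -> b
  unify a ~ Int
  unify Bool ~ b
_ _ : Bool
  unify Bool ~ Bool
  unify Int ~ Bool
  FAIL: mismatch Int ~ Bool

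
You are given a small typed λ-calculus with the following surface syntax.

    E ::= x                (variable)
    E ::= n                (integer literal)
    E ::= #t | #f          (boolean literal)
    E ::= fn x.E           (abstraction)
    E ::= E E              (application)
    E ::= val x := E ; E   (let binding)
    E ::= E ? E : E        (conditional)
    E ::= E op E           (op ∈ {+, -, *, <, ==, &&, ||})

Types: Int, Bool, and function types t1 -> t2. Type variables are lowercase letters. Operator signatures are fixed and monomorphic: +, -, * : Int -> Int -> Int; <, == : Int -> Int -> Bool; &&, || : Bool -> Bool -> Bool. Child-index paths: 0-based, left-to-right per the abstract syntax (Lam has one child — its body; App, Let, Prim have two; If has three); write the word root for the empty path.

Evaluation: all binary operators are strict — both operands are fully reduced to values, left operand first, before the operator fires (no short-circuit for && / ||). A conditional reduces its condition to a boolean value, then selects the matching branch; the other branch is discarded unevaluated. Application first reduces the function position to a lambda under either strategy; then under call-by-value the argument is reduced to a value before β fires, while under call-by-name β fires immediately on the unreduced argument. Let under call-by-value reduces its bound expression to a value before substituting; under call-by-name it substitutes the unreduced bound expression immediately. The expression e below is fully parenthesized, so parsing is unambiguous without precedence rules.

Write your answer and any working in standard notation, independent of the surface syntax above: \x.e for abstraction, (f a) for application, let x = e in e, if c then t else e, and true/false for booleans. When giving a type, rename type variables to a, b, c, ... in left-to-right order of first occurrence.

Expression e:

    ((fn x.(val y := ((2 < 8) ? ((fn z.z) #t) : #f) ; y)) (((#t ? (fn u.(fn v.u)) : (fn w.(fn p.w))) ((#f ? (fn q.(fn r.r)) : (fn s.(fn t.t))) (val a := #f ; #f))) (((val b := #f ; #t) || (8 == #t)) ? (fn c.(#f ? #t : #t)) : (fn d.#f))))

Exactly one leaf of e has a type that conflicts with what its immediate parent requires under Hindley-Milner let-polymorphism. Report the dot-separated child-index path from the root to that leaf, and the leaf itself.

Trace:
  unify Int ~ Int
  unify Int ~ Int
  unify Bool ~ Bool
z : b
\z._ : b -> b
  unify b -> b ~ Bool -> c
  unify b ~ Bool
  unify Bool ~ c
_ _ : Bool
  unify Bool ~ Bool
let y : Bool
y : Bool
\x._ : a -> Bool
  unify Bool ~ Bool
u : d
\v._ : e -> d
\u._ : d -> e -> d
w : f
\p._ : g -> f
\w._ : f -> g -> f
  unify d -> e -> d ~ f -> g -> f
  unify d ~ f
  unify e -> f ~ g -> f
  unify e ~ g
  unify f ~ f
  unify Bool ~ Bool
r : i
\r._ : i -> i
\q._ : h -> i -> i
t : k
\t._ : k -> k
\s._ : j -> k -> k
  unify h -> i -> i ~ j -> k -> k
  unify h ~ j
  unify i -> i ~ k -> k
  unify i ~ k
  unify k ~ k
let a : Bool
  unify j -> k -> k ~ Bool -> l
  unify j ~ Bool
  unify k -> k ~ l
_ _ : k -> k
  unify f -> g -> f ~ (k -> k) -> m
  unify f ~ k -> k
  unify g -> k -> k ~ m
_ _ : g -> k -> k
let b : Bool
  unify Bool ~ Bool
  unify Int ~ Int
  unify Bool ~ Int
  FAIL: mismatch Bool ~ Int

Answer: 1.1.0.1.1 : true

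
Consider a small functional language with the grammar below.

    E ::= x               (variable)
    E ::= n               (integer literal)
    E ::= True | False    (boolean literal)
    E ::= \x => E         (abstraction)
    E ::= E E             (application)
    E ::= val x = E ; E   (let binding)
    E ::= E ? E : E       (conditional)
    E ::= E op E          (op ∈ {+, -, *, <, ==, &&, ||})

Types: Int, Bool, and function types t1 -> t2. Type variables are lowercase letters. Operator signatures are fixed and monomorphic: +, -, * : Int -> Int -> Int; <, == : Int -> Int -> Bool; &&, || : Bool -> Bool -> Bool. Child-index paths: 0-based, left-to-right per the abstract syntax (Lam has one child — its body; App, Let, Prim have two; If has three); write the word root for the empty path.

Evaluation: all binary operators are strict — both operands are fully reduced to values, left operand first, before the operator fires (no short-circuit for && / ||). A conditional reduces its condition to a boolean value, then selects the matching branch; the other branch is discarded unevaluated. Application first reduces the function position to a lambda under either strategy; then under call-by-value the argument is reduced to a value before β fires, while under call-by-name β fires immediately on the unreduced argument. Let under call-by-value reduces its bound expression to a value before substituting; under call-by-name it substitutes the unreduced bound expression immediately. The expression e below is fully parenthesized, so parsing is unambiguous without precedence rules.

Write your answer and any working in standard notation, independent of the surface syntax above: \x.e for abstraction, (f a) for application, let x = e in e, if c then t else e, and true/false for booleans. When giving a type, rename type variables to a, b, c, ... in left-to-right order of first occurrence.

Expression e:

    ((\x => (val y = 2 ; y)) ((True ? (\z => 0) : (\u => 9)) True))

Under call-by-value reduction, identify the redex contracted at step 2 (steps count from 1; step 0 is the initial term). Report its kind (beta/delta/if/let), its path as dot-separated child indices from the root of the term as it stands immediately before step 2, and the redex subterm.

Answer: beta at 1 : ((\z.0) true)

Derivation:
step 0: ((\x.(let y = 2 in y)) ((if true then (\z.0) else (\u.9)) true))
step 1: [if@1.0] ((\x.(let y = 2 in y)) ((\z.0) true))
step 2: [beta@1] ((\x.(let y = 2 in y)) 0)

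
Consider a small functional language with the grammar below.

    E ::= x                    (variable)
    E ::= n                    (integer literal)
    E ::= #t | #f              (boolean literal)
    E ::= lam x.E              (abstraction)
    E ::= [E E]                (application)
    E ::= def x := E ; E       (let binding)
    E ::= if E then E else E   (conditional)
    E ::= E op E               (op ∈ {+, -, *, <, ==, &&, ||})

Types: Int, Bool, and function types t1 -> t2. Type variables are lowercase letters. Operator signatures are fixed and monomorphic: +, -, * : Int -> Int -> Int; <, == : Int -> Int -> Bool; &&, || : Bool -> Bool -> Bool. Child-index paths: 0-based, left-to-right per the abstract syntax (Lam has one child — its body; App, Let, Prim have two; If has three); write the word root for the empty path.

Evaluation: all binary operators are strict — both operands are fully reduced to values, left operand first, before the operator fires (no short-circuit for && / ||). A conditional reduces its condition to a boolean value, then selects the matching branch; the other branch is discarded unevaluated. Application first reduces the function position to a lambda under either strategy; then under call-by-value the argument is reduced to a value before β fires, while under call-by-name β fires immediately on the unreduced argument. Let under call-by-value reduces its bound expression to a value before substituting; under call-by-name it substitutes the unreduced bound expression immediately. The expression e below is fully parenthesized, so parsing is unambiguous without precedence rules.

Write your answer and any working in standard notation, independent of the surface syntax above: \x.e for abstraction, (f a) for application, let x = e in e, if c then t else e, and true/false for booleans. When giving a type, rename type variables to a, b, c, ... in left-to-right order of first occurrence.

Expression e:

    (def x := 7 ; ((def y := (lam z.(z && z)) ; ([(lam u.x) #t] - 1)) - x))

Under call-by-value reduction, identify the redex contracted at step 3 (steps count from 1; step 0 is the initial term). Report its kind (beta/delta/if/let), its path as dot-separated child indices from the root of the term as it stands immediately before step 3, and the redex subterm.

Answer: beta at 0.0 : ((\u.7) true)

Trace:
step 0: (let x = 7 in ((let y = (\z.(z && z)) in (((\u.x) true) - 1)) - x))
step 1: [let@root] ((let y = (\z.(z && z)) in (((\u.7) true) - 1)) - 7)
step 2: [let@0] ((((\u.7) true) - 1) - 7)
step 3: [beta@0.0] ((7 - 1) - 7)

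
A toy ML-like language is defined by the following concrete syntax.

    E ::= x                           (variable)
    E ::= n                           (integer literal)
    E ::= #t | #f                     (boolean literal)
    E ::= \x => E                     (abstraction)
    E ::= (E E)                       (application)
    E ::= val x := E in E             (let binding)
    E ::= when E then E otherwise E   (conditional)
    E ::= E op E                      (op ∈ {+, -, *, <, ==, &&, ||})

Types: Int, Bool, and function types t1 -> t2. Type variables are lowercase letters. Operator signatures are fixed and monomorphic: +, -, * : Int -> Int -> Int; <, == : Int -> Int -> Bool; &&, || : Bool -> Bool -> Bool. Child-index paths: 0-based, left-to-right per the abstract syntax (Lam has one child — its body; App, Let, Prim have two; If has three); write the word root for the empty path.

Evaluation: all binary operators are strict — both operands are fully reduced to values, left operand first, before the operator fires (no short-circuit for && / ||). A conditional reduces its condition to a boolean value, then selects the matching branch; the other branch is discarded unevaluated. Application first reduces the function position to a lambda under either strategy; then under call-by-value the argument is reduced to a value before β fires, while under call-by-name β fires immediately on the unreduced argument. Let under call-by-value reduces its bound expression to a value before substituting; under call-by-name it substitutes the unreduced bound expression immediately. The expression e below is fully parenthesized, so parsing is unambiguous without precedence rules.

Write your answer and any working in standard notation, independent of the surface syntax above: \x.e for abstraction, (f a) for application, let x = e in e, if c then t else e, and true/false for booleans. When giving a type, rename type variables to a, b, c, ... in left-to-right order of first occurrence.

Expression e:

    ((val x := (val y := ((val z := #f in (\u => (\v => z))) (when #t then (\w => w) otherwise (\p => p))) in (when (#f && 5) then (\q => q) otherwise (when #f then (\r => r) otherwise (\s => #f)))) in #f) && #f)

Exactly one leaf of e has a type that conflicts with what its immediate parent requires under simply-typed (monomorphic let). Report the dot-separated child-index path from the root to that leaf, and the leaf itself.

Working:
let z : Bool
z : Bool
\v._ : b -> Bool
\u._ : a -> b -> Bool
  unify Bool ~ Bool
w : c
\w._ : c -> c
p : d
\p._ : d -> d
  unify c -> c ~ d -> d
  unify c ~ d
  unify d ~ d
  unify a -> b -> Bool ~ (d -> d) -> e
  unify a ~ d -> d
  unify b -> Bool ~ e
_ _ : b -> Bool
let y : b -> Bool
  unify Bool ~ Bool
  unify Int ~ Bool
  FAIL: mismatch Int ~ Bool

Answer: 0.0.1.0.1 : 5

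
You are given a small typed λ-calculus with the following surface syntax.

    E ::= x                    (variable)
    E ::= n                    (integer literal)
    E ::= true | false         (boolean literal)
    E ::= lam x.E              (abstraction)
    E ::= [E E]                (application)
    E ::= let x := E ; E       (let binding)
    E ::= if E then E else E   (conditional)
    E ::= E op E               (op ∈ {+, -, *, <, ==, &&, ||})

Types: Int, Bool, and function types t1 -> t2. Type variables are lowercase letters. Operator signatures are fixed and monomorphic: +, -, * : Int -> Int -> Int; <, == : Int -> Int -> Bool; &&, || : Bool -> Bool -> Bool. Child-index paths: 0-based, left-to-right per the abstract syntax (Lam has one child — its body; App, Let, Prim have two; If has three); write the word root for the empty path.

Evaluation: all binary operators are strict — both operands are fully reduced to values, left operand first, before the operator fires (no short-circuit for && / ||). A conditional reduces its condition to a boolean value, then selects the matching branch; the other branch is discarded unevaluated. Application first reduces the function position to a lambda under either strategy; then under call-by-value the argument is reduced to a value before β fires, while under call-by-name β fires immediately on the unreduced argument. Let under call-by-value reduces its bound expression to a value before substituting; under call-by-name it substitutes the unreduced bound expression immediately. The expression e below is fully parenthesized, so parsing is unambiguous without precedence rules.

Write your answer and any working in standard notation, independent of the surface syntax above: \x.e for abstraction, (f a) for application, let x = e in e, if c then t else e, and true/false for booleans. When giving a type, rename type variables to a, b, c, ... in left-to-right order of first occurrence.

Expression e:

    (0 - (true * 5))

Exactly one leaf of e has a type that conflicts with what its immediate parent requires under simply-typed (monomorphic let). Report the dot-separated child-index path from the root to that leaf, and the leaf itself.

Answer: 1.0 : true

Trace:
  unify Int ~ Int
  unify Bool ~ Int
  FAIL: mismatch Bool ~ Int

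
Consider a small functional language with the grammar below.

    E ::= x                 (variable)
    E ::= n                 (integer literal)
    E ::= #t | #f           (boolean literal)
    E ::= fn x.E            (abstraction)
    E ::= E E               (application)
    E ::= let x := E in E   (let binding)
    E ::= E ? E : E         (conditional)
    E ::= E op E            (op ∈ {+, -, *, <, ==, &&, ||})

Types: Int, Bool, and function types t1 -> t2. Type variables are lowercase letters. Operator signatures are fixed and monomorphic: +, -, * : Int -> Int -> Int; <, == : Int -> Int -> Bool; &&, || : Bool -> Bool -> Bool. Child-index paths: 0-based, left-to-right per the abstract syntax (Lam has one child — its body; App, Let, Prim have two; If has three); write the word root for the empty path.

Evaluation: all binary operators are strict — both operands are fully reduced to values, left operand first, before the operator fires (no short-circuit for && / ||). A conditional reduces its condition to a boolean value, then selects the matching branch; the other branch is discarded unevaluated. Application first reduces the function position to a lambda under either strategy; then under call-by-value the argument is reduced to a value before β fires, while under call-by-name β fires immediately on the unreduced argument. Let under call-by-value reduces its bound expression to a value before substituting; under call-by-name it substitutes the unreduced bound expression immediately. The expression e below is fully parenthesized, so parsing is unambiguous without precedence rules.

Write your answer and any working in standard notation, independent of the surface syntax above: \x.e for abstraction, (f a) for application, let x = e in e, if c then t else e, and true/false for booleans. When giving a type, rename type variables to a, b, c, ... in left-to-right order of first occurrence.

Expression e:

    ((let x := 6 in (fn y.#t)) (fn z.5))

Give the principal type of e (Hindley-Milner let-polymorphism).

Derivation:
let x : Int
\y._ : a -> Bool
\z._ : b -> Int
  unify a -> Bool ~ (b -> Int) -> c
  unify a ~ b -> Int
  unify Bool ~ c
_ _ : Bool

Answer: Bool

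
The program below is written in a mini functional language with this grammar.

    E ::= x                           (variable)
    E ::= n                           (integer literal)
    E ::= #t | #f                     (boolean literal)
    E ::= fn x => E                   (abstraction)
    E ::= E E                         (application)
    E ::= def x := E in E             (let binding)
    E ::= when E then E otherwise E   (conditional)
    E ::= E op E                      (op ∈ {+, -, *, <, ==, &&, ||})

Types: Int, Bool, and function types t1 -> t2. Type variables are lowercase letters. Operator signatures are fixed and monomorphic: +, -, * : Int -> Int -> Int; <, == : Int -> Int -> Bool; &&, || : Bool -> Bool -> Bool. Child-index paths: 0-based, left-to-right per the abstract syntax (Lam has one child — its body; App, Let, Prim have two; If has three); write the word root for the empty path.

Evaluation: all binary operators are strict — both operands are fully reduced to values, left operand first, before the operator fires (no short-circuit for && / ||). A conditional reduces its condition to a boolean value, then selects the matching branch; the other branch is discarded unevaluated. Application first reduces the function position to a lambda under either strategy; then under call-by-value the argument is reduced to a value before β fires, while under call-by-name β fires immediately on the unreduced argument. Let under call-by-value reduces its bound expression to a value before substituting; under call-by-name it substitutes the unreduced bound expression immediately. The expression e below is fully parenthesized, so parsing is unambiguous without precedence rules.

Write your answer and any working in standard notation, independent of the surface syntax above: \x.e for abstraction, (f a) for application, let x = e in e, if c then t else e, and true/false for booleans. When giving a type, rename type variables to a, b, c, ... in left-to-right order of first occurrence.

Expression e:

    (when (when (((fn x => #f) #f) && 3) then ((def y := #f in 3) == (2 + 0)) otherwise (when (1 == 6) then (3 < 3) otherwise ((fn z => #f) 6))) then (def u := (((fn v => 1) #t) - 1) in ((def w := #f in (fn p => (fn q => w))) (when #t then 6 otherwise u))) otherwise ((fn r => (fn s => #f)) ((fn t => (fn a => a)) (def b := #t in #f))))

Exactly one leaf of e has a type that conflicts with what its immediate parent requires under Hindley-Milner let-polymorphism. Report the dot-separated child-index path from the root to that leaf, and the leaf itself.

Derivation:
\x._ : a -> Bool
  unify a -> Bool ~ Bool -> b
  unify a ~ Bool
  unify Bool ~ b
_ _ : Bool
  unify Bool ~ Bool
  unify Int ~ Bool
  FAIL: mismatch Int ~ Bool

Answer: 0.0.1 : 3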